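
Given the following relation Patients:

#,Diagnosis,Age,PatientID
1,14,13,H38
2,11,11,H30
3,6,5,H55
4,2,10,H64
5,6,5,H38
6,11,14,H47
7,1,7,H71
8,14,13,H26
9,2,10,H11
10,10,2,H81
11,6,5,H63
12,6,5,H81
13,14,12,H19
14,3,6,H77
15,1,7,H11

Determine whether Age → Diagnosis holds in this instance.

Yes

Age=13: rows 1, 8 → Diagnosis = 14, 14 ✓
Age=11: row 2 → Diagnosis = 11 ✓
Age=5: rows 3, 5, 11, 12 → Diagnosis = 6, 6, 6, 6 ✓
Age=10: rows 4, 9 → Diagnosis = 2, 2 ✓
Age=14: row 6 → Diagnosis = 11 ✓
Age=7: rows 7, 15 → Diagnosis = 1, 1 ✓
Age=2: row 10 → Diagnosis = 10 ✓
Age=12: row 13 → Diagnosis = 14 ✓
Age=6: row 14 → Diagnosis = 3 ✓
Every Age value is associated with a single Diagnosis value, so Age → Diagnosis holds.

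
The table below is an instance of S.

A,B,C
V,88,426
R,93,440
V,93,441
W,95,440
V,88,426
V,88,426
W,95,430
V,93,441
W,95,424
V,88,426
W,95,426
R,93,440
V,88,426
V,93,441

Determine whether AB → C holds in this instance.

(A=V, B=88): 5 rows → C = 426, 426, 426, 426, 426 ✓
(A=R, B=93): 2 rows → C = 440, 440 ✓
(A=V, B=93): 3 rows → C = 441, 441, 441 ✓
(A=W, B=95): 4 rows → C takes values {440, 430, 424, 426} — violation
Two rows agree on AB but differ on C, so AB → C does not hold.

No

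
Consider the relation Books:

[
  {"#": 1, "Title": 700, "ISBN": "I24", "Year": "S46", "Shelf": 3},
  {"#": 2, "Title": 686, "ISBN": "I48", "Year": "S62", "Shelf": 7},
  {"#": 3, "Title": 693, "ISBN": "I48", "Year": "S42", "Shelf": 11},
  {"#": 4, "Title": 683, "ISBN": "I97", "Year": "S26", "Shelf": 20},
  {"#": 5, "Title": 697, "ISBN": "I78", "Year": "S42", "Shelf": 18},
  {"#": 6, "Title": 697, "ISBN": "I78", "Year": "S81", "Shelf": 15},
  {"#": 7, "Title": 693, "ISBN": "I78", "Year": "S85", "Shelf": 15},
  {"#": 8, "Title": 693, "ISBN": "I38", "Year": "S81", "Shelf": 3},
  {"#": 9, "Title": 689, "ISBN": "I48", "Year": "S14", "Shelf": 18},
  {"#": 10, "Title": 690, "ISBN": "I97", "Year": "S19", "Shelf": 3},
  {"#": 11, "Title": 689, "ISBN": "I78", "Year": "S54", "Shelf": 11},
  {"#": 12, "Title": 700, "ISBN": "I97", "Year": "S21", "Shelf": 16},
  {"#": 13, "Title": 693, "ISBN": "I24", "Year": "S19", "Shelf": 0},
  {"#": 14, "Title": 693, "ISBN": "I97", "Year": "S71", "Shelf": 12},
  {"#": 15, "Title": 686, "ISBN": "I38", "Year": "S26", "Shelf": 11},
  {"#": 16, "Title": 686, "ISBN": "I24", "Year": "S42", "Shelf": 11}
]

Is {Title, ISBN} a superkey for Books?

No

Rows 5 and 6 have the same {Title, ISBN} value (Title=697, ISBN=I78) but are distinct tuples, so {Title, ISBN} does not determine every attribute — not a superkey.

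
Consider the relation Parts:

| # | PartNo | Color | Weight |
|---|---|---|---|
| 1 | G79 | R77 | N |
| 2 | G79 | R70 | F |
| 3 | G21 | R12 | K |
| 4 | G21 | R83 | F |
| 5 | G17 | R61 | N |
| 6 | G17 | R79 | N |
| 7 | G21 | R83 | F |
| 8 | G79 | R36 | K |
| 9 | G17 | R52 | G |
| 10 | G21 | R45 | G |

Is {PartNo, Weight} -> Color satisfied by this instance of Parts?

No

(PartNo=G79, Weight=N): row 1 → Color = R77 ✓
(PartNo=G79, Weight=F): row 2 → Color = R70 ✓
(PartNo=G21, Weight=K): row 3 → Color = R12 ✓
(PartNo=G21, Weight=F): rows 4, 7 → Color = R83, R83 ✓
(PartNo=G17, Weight=N): rows 5, 6 → Color takes values {R61, R79} — violation
(PartNo=G79, Weight=K): row 8 → Color = R36 ✓
(PartNo=G17, Weight=G): row 9 → Color = R52 ✓
(PartNo=G21, Weight=G): row 10 → Color = R45 ✓
Two rows agree on {PartNo, Weight} but differ on Color, so {PartNo, Weight} -> Color does not hold.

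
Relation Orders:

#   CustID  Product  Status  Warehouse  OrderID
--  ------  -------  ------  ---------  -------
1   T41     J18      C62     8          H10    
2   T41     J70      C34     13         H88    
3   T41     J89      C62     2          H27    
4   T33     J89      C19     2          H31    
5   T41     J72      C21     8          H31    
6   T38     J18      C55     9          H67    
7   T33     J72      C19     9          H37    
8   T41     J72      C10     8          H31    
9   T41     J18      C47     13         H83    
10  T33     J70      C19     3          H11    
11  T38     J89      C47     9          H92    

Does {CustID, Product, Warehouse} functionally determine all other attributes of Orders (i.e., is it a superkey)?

No

Rows 5 and 8 have the same {CustID, Product, Warehouse} value (CustID=T41, Product=J72, Warehouse=8) but are distinct tuples, so {CustID, Product, Warehouse} does not determine every attribute — not a superkey.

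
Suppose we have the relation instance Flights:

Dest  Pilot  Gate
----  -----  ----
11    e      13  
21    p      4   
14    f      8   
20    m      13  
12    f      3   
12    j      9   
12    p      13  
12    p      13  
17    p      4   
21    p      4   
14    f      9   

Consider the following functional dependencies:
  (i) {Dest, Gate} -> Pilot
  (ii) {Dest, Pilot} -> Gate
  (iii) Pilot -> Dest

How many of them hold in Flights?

(i) {Dest, Gate} -> Pilot: every LHS value maps to a single RHS value — holds.
(ii) {Dest, Pilot} -> Gate: (Dest=14, Pilot=f): 2 rows → Gate takes values {8, 9} — violation — fails.
(iii) Pilot -> Dest: Pilot=p: 5 rows → Dest takes values {21, 12, 17} — violation; Pilot=f: 3 rows → Dest takes values {14, 12} — violation — fails.
1 of the 3 dependencies holds.

1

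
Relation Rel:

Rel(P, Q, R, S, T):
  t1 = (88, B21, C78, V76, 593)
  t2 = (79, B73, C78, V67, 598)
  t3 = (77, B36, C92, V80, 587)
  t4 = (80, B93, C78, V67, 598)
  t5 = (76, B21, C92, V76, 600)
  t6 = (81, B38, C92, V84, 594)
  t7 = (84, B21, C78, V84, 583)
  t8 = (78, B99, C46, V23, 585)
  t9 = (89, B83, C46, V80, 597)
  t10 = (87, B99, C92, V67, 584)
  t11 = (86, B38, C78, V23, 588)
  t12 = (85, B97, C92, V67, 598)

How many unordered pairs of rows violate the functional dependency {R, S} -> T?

1

(R=C78, S=V67): all 2 rows agree on T — 0 pairs.
(R=C92, S=V67): violating pairs (10,12) — 1 pair.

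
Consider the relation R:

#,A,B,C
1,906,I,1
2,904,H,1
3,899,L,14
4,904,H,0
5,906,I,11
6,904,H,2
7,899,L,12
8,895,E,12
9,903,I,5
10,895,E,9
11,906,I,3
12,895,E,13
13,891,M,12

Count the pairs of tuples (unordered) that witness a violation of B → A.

B=I: violating pairs (1,9), (5,9), (9,11) — 3 pairs.
B=H: all 3 rows agree on A — 0 pairs.
B=L: all 2 rows agree on A — 0 pairs.
B=E: all 3 rows agree on A — 0 pairs.

3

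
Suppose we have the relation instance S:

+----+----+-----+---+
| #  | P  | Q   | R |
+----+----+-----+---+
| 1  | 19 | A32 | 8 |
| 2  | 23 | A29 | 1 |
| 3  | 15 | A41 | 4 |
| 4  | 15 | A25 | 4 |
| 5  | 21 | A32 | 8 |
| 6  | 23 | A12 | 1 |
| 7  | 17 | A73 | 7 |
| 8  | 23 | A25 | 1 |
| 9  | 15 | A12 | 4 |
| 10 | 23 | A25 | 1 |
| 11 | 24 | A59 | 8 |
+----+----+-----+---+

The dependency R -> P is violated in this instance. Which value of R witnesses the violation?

R=8: rows 1, 5, 11 → P takes values {19, 21, 24} — violation
R=1: rows 2, 6, 8, 10 → P = 23, 23, 23, 23 ✓
R=4: rows 3, 4, 9 → P = 15, 15, 15 ✓
R=7: row 7 → P = 17 ✓
The only R value with inconsistent P is R=8.

8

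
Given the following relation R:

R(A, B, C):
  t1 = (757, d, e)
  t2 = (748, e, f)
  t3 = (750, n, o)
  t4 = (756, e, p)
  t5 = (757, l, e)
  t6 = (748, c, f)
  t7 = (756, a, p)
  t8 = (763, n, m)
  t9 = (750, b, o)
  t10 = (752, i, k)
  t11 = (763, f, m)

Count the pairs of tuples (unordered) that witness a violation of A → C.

A=757: all 2 rows agree on C — 0 pairs.
A=748: all 2 rows agree on C — 0 pairs.
A=750: all 2 rows agree on C — 0 pairs.
A=756: all 2 rows agree on C — 0 pairs.
A=763: all 2 rows agree on C — 0 pairs.

0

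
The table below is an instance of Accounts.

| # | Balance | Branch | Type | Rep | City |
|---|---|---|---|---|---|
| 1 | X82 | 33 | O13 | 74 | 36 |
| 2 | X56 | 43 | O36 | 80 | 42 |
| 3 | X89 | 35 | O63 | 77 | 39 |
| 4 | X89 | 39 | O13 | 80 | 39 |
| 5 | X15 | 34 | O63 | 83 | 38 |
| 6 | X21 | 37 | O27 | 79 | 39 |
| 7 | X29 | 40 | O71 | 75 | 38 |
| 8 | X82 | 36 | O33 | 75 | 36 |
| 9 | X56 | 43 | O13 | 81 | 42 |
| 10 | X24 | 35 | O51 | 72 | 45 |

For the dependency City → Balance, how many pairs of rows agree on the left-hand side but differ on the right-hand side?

City=36: all 2 rows agree on Balance — 0 pairs.
City=42: all 2 rows agree on Balance — 0 pairs.
City=39: violating pairs (3,6), (4,6) — 2 pairs.
City=38: violating pairs (5,7) — 1 pair.

3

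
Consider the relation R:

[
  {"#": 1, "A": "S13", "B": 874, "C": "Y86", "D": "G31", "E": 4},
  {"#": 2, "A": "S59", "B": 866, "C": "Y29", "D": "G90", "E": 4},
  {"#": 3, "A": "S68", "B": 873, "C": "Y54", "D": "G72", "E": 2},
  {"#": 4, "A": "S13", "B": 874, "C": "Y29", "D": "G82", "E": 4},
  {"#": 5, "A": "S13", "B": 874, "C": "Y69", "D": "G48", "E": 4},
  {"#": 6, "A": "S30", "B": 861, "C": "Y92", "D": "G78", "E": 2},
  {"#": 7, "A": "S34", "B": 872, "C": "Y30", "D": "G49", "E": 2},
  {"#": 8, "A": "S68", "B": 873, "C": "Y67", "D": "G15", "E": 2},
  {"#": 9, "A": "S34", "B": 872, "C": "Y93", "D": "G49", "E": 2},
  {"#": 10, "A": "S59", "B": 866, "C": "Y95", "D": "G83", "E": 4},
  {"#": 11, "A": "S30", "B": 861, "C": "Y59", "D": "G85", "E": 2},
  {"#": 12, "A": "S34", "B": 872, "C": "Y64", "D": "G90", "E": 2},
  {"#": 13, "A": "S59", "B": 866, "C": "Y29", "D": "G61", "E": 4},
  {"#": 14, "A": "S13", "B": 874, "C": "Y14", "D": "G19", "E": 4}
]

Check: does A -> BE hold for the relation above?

A=S13: rows 1, 4, 5, 14 → {B,E} = (874, 4), (874, 4), (874, 4), (874, 4) ✓
A=S59: rows 2, 10, 13 → {B,E} = (866, 4), (866, 4), (866, 4) ✓
A=S68: rows 3, 8 → {B,E} = (873, 2), (873, 2) ✓
A=S30: rows 6, 11 → {B,E} = (861, 2), (861, 2) ✓
A=S34: rows 7, 9, 12 → {B,E} = (872, 2), (872, 2), (872, 2) ✓
Every A value is associated with a single BE value, so A -> BE holds.

Yes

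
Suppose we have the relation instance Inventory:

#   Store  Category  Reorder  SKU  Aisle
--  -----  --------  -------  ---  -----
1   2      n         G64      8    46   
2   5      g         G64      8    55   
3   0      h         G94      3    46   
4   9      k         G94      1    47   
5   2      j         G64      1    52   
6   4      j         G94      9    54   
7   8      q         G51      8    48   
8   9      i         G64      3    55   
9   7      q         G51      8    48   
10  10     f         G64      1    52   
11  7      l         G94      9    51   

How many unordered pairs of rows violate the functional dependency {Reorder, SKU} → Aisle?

2

(Reorder=G64, SKU=8): violating pairs (1,2) — 1 pair.
(Reorder=G64, SKU=1): all 2 rows agree on Aisle — 0 pairs.
(Reorder=G94, SKU=9): violating pairs (6,11) — 1 pair.
(Reorder=G51, SKU=8): all 2 rows agree on Aisle — 0 pairs.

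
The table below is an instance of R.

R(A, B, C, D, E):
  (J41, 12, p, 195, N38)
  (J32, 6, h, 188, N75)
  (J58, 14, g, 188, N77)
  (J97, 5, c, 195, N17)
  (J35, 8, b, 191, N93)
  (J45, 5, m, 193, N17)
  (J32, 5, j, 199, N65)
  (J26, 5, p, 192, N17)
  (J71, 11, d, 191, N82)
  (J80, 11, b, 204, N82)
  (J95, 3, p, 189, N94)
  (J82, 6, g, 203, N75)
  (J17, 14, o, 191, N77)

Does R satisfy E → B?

E=N38: 1 row → B = 12 ✓
E=N75: 2 rows → B = 6, 6 ✓
E=N77: 2 rows → B = 14, 14 ✓
E=N17: 3 rows → B = 5, 5, 5 ✓
E=N93: 1 row → B = 8 ✓
E=N65: 1 row → B = 5 ✓
E=N82: 2 rows → B = 11, 11 ✓
E=N94: 1 row → B = 3 ✓
Every E value is associated with a single B value, so E → B holds.

Yes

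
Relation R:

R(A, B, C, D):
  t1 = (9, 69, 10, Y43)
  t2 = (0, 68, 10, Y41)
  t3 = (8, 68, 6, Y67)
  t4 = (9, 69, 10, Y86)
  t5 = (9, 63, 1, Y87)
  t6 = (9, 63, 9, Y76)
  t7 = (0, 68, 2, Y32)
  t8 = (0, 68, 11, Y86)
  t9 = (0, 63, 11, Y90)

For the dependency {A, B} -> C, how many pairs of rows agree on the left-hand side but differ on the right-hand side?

4

(A=9, B=69): all 2 rows agree on C — 0 pairs.
(A=0, B=68): violating pairs (2,7), (2,8), (7,8) — 3 pairs.
(A=9, B=63): violating pairs (5,6) — 1 pair.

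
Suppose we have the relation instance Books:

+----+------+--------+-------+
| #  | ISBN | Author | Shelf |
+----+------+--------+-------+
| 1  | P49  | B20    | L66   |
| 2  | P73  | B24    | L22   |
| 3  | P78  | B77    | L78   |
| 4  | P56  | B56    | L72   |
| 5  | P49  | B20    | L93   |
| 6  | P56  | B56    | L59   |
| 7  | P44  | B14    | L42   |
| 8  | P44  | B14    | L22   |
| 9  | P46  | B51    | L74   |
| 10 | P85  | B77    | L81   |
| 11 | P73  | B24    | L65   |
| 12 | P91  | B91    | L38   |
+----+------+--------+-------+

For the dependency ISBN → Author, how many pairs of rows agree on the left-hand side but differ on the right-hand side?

ISBN=P49: all 2 rows agree on Author — 0 pairs.
ISBN=P73: all 2 rows agree on Author — 0 pairs.
ISBN=P56: all 2 rows agree on Author — 0 pairs.
ISBN=P44: all 2 rows agree on Author — 0 pairs.

0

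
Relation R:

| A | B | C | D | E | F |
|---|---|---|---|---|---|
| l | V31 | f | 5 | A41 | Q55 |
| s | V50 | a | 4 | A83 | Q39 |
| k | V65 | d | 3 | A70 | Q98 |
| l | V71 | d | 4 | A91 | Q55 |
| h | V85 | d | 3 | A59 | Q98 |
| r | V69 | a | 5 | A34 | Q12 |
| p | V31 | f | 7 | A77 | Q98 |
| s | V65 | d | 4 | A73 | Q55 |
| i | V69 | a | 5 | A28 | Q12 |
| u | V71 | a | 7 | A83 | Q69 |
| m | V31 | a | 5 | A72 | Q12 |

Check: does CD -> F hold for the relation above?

Yes

(C=f, D=5): 1 row → F = Q55 ✓
(C=a, D=4): 1 row → F = Q39 ✓
(C=d, D=3): 2 rows → F = Q98, Q98 ✓
(C=d, D=4): 2 rows → F = Q55, Q55 ✓
(C=a, D=5): 3 rows → F = Q12, Q12, Q12 ✓
(C=f, D=7): 1 row → F = Q98 ✓
(C=a, D=7): 1 row → F = Q69 ✓
Every CD value is associated with a single F value, so CD -> F holds.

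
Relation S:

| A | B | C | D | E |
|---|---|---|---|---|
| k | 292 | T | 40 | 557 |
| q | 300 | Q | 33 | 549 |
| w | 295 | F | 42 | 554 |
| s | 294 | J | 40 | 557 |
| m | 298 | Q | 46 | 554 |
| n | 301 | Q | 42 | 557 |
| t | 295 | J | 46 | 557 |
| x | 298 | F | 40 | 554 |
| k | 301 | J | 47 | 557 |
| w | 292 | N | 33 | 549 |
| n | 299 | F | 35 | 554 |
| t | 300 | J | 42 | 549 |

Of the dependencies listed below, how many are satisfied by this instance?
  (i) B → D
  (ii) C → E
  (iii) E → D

(i) B → D: B=292: 2 rows → D takes values {40, 33} — violation; B=300: 2 rows → D takes values {33, 42} — violation; B=295: 2 rows → D takes values {42, 46} — violation; B=298: 2 rows → D takes values {46, 40} — violation; B=301: 2 rows → D takes values {42, 47} — violation — fails.
(ii) C → E: C=Q: 3 rows → E takes values {549, 554, 557} — violation; C=J: 4 rows → E takes values {557, 549} — violation — fails.
(iii) E → D: E=557: 5 rows → D takes values {40, 42, 46, 47} — violation; E=549: 3 rows → D takes values {33, 42} — violation; E=554: 4 rows → D takes values {42, 46, 40, 35} — violation — fails.
None of the 3 dependencies hold.

0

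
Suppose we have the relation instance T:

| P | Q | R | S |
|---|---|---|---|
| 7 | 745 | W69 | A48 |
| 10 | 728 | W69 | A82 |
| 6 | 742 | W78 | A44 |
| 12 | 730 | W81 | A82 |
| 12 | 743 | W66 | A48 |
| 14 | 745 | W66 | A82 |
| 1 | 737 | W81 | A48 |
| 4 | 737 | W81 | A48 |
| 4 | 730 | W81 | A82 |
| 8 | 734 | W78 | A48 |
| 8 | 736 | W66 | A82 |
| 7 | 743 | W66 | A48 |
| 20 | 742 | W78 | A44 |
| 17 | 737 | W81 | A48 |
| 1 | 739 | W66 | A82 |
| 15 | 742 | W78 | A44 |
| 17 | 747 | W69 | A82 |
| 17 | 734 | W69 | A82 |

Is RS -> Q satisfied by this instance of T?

(R=W69, S=A48): 1 row → Q = 745 ✓
(R=W69, S=A82): 3 rows → Q takes values {728, 747, 734} — violation
(R=W78, S=A44): 3 rows → Q = 742, 742, 742 ✓
(R=W81, S=A82): 2 rows → Q = 730, 730 ✓
(R=W66, S=A48): 2 rows → Q = 743, 743 ✓
(R=W66, S=A82): 3 rows → Q takes values {745, 736, 739} — violation
(R=W81, S=A48): 3 rows → Q = 737, 737, 737 ✓
(R=W78, S=A48): 1 row → Q = 734 ✓
Two rows agree on RS but differ on Q, so RS -> Q does not hold.

No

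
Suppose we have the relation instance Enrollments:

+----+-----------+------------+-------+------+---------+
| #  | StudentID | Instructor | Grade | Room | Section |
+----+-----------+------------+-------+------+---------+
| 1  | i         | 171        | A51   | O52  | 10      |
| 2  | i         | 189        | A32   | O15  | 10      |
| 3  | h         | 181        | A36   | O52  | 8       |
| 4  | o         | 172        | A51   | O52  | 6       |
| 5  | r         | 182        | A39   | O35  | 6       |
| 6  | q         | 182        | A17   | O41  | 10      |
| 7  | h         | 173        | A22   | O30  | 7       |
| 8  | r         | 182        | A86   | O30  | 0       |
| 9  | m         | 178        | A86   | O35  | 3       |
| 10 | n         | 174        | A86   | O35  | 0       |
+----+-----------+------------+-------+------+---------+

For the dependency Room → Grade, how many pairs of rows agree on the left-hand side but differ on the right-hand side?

Room=O52: violating pairs (1,3), (3,4) — 2 pairs.
Room=O35: violating pairs (5,9), (5,10) — 2 pairs.
Room=O30: violating pairs (7,8) — 1 pair.

5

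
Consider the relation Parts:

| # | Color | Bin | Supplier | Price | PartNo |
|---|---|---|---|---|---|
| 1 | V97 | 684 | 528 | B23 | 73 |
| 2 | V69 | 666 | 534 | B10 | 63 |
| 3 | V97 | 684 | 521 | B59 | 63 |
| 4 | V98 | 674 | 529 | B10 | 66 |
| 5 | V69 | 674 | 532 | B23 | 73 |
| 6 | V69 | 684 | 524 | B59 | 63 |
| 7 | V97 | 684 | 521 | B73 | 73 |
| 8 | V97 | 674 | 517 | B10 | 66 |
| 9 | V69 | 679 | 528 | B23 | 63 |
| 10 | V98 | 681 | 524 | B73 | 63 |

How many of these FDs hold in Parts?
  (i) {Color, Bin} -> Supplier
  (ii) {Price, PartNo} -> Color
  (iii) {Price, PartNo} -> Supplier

0

(i) {Color, Bin} -> Supplier: (Color=V97, Bin=684): rows 1, 3, 7 → Supplier takes values {528, 521} — violation — fails.
(ii) {Price, PartNo} -> Color: (Price=B23, PartNo=73): rows 1, 5 → Color takes values {V97, V69} — violation; (Price=B59, PartNo=63): rows 3, 6 → Color takes values {V97, V69} — violation; (Price=B10, PartNo=66): rows 4, 8 → Color takes values {V98, V97} — violation — fails.
(iii) {Price, PartNo} -> Supplier: (Price=B23, PartNo=73): rows 1, 5 → Supplier takes values {528, 532} — violation; (Price=B59, PartNo=63): rows 3, 6 → Supplier takes values {521, 524} — violation; (Price=B10, PartNo=66): rows 4, 8 → Supplier takes values {529, 517} — violation — fails.
None of the 3 dependencies hold.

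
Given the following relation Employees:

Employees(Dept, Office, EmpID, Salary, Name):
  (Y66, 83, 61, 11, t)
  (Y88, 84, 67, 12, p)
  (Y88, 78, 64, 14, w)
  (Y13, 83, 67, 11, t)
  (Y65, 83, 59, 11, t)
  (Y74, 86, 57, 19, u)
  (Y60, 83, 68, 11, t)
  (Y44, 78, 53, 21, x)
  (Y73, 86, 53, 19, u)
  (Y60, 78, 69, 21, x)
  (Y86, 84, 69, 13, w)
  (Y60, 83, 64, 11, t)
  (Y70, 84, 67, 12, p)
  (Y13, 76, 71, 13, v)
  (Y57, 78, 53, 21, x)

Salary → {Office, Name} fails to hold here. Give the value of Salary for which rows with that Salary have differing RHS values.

Salary=11: 5 rows → {Office,Name} = (83, t), (83, t), (83, t), (83, t), (83, t) ✓
Salary=12: 2 rows → {Office,Name} = (84, p), (84, p) ✓
Salary=14: 1 row → {Office,Name} = (78, w) ✓
Salary=19: 2 rows → {Office,Name} = (86, u), (86, u) ✓
Salary=21: 3 rows → {Office,Name} = (78, x), (78, x), (78, x) ✓
Salary=13: 2 rows → {Office,Name} takes values {(84, w), (76, v)} — violation
The only Salary value with inconsistent RHS is Salary=13.

13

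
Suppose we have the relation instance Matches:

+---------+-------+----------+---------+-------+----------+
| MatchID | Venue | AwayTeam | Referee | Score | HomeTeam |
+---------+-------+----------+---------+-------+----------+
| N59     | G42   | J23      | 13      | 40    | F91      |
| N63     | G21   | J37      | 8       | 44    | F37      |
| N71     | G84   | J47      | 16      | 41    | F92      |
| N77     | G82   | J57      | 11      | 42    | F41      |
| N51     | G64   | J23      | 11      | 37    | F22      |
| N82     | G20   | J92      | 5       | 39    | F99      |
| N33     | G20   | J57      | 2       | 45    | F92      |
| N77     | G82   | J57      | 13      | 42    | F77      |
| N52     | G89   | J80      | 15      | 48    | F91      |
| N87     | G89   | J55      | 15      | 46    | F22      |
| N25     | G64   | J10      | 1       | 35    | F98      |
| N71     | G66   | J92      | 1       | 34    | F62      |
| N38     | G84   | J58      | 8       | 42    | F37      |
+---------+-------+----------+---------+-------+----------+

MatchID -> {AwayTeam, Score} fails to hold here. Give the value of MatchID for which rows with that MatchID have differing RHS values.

N71

MatchID=N59: 1 row → {AwayTeam,Score} = (J23, 40) ✓
MatchID=N63: 1 row → {AwayTeam,Score} = (J37, 44) ✓
MatchID=N71: 2 rows → {AwayTeam,Score} takes values {(J47, 41), (J92, 34)} — violation
MatchID=N77: 2 rows → {AwayTeam,Score} = (J57, 42), (J57, 42) ✓
MatchID=N51: 1 row → {AwayTeam,Score} = (J23, 37) ✓
MatchID=N82: 1 row → {AwayTeam,Score} = (J92, 39) ✓
MatchID=N33: 1 row → {AwayTeam,Score} = (J57, 45) ✓
MatchID=N52: 1 row → {AwayTeam,Score} = (J80, 48) ✓
MatchID=N87: 1 row → {AwayTeam,Score} = (J55, 46) ✓
MatchID=N25: 1 row → {AwayTeam,Score} = (J10, 35) ✓
MatchID=N38: 1 row → {AwayTeam,Score} = (J58, 42) ✓
The only MatchID value with inconsistent RHS is MatchID=N71.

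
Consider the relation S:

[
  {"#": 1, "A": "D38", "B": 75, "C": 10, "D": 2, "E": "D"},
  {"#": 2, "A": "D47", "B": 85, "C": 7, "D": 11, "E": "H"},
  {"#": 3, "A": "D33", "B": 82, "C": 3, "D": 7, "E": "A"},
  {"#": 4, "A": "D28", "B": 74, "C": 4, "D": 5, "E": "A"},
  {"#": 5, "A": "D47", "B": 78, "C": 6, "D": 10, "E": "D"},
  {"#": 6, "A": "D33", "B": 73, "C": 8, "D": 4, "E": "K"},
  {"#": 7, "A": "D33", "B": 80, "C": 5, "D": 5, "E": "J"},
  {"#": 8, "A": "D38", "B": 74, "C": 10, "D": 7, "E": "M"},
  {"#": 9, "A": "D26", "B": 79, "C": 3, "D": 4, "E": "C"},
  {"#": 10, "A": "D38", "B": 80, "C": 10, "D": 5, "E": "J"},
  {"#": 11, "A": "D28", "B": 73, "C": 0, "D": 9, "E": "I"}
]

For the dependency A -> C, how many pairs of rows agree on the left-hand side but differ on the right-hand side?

5

A=D38: all 3 rows agree on C — 0 pairs.
A=D47: violating pairs (2,5) — 1 pair.
A=D33: violating pairs (3,6), (3,7), (6,7) — 3 pairs.
A=D28: violating pairs (4,11) — 1 pair.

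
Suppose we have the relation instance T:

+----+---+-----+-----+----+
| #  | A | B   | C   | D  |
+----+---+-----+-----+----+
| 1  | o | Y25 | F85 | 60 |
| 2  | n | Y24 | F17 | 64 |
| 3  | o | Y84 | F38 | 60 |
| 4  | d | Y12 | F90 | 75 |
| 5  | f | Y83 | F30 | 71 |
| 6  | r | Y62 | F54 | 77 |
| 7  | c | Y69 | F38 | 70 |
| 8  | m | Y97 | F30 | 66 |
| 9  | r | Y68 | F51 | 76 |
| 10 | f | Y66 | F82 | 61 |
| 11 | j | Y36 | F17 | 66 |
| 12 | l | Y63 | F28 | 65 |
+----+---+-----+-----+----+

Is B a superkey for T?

All 12 rows have distinct B values, so B → (all attributes) holds and B is a superkey.

Yes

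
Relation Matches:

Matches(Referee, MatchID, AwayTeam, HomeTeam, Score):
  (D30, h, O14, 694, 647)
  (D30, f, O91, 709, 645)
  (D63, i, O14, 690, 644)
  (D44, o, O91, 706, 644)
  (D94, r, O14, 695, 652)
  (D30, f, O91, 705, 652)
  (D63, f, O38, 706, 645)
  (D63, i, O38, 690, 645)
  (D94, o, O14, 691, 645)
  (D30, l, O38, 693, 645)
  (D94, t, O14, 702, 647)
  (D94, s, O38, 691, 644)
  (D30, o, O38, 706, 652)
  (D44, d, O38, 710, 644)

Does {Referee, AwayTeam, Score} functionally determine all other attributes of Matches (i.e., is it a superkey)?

Two distinct rows share (Referee=D63, AwayTeam=O38, Score=645), so {Referee, AwayTeam, Score} does not determine every attribute — not a superkey.

No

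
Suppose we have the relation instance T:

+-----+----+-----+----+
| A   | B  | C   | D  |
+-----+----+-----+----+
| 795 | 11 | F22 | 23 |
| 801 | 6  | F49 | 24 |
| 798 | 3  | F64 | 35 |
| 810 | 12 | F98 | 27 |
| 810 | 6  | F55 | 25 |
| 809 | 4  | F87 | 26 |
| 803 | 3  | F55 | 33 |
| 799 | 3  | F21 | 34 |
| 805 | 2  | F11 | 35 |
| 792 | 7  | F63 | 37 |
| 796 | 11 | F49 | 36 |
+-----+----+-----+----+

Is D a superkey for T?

No

Two distinct rows share D=35, so D does not determine every attribute — not a superkey.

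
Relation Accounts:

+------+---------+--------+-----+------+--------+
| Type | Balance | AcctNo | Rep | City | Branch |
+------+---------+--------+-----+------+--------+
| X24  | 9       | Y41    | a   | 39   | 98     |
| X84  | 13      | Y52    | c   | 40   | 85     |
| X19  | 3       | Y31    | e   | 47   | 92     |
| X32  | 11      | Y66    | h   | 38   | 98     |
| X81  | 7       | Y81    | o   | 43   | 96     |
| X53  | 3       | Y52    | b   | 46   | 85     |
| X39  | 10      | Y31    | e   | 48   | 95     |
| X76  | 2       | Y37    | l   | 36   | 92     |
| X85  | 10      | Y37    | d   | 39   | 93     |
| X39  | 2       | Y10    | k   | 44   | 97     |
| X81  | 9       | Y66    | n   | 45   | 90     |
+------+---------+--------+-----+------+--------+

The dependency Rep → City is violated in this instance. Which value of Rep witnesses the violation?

e

Rep=a: 1 row → City = 39 ✓
Rep=c: 1 row → City = 40 ✓
Rep=e: 2 rows → City takes values {47, 48} — violation
Rep=h: 1 row → City = 38 ✓
Rep=o: 1 row → City = 43 ✓
Rep=b: 1 row → City = 46 ✓
Rep=l: 1 row → City = 36 ✓
Rep=d: 1 row → City = 39 ✓
Rep=k: 1 row → City = 44 ✓
Rep=n: 1 row → City = 45 ✓
The only Rep value with inconsistent City is Rep=e.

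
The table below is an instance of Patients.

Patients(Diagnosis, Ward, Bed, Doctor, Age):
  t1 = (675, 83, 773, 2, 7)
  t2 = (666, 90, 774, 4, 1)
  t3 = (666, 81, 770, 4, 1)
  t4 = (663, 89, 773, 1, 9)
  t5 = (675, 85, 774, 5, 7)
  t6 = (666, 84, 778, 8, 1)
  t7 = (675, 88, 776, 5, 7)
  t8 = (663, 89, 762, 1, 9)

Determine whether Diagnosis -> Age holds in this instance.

Diagnosis=675: rows 1, 5, 7 → Age = 7, 7, 7 ✓
Diagnosis=666: rows 2, 3, 6 → Age = 1, 1, 1 ✓
Diagnosis=663: rows 4, 8 → Age = 9, 9 ✓
Every Diagnosis value is associated with a single Age value, so Diagnosis -> Age holds.

Yes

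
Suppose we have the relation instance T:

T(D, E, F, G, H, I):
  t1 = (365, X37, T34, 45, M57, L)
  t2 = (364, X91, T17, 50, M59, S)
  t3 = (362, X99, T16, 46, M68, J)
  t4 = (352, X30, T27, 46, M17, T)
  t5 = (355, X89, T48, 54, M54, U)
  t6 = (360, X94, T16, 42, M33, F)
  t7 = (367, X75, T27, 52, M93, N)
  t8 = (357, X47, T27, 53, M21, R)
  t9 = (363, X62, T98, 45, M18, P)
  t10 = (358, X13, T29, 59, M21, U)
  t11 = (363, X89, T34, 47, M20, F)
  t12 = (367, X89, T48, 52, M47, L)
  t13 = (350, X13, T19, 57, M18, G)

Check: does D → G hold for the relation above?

D=365: row 1 → G = 45 ✓
D=364: row 2 → G = 50 ✓
D=362: row 3 → G = 46 ✓
D=352: row 4 → G = 46 ✓
D=355: row 5 → G = 54 ✓
D=360: row 6 → G = 42 ✓
D=367: rows 7, 12 → G = 52, 52 ✓
D=357: row 8 → G = 53 ✓
D=363: rows 9, 11 → G takes values {45, 47} — violation
D=358: row 10 → G = 59 ✓
D=350: row 13 → G = 57 ✓
Two rows agree on D but differ on G, so D → G does not hold.

No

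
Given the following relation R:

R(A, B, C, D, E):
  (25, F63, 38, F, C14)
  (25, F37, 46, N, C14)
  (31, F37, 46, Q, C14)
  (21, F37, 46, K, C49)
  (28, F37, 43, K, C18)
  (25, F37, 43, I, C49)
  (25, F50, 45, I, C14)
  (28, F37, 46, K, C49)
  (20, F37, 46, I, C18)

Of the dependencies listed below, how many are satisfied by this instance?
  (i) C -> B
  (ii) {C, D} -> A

1

(i) C -> B: every LHS value maps to a single RHS value — holds.
(ii) {C, D} -> A: (C=46, D=K): 2 rows → A takes values {21, 28} — violation — fails.
1 of the 2 dependencies holds.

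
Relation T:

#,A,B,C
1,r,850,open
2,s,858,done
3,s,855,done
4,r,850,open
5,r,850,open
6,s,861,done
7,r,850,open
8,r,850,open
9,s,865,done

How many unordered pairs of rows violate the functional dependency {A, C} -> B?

6

(A=r, C=open): all 5 rows agree on B — 0 pairs.
(A=s, C=done): violating pairs (2,3), (2,6), (2,9), (3,6), (3,9), (6,9) — 6 pairs.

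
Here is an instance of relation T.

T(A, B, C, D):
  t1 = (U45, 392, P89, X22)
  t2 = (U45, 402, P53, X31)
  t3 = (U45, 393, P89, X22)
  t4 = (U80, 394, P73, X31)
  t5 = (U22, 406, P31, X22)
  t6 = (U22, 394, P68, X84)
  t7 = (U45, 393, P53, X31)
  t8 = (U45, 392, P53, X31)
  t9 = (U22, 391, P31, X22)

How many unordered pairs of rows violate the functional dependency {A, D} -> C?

(A=U45, D=X22): all 2 rows agree on C — 0 pairs.
(A=U45, D=X31): all 3 rows agree on C — 0 pairs.
(A=U22, D=X22): all 2 rows agree on C — 0 pairs.

0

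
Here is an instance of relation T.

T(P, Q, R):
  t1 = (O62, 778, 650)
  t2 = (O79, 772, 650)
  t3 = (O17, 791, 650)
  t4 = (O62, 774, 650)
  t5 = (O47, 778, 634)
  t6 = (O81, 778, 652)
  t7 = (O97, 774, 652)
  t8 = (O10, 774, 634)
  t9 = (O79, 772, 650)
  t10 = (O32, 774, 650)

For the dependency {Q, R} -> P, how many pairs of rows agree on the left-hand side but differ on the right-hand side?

1

(Q=772, R=650): all 2 rows agree on P — 0 pairs.
(Q=774, R=650): violating pairs (4,10) — 1 pair.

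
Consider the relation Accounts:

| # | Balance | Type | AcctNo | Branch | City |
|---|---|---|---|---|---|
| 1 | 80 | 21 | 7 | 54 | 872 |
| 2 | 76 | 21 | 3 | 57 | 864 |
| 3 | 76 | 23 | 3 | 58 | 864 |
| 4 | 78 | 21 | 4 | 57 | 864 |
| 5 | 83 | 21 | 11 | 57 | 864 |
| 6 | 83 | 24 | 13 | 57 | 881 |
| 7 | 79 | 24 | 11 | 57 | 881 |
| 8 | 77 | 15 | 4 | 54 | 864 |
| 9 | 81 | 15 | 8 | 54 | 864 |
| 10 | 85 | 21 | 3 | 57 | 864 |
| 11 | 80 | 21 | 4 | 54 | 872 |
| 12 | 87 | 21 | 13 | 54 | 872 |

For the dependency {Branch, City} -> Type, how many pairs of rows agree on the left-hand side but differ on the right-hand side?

0

(Branch=54, City=872): all 3 rows agree on Type — 0 pairs.
(Branch=57, City=864): all 4 rows agree on Type — 0 pairs.
(Branch=57, City=881): all 2 rows agree on Type — 0 pairs.
(Branch=54, City=864): all 2 rows agree on Type — 0 pairs.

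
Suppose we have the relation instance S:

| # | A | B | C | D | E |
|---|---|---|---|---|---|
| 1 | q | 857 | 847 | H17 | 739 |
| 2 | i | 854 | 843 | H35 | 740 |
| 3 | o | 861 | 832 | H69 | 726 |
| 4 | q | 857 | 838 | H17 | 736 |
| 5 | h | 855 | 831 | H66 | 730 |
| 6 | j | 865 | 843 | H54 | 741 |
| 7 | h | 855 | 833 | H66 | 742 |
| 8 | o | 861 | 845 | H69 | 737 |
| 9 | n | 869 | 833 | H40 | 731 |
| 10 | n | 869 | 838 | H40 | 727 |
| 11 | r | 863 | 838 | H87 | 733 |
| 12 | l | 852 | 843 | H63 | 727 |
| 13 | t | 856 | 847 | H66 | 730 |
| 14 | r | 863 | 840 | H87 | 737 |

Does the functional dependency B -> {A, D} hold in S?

Yes

B=857: rows 1, 4 → {A,D} = (q, H17), (q, H17) ✓
B=854: row 2 → {A,D} = (i, H35) ✓
B=861: rows 3, 8 → {A,D} = (o, H69), (o, H69) ✓
B=855: rows 5, 7 → {A,D} = (h, H66), (h, H66) ✓
B=865: row 6 → {A,D} = (j, H54) ✓
B=869: rows 9, 10 → {A,D} = (n, H40), (n, H40) ✓
B=863: rows 11, 14 → {A,D} = (r, H87), (r, H87) ✓
B=852: row 12 → {A,D} = (l, H63) ✓
B=856: row 13 → {A,D} = (t, H66) ✓
Every B value is associated with a single {A, D} value, so B -> {A, D} holds.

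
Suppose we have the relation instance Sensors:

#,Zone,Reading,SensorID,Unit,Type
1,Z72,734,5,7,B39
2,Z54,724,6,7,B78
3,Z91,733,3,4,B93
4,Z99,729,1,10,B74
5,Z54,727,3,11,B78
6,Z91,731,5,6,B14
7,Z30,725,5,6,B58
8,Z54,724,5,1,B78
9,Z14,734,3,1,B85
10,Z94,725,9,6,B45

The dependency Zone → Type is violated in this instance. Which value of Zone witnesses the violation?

Z91

Zone=Z72: row 1 → Type = B39 ✓
Zone=Z54: rows 2, 5, 8 → Type = B78, B78, B78 ✓
Zone=Z91: rows 3, 6 → Type takes values {B93, B14} — violation
Zone=Z99: row 4 → Type = B74 ✓
Zone=Z30: row 7 → Type = B58 ✓
Zone=Z14: row 9 → Type = B85 ✓
Zone=Z94: row 10 → Type = B45 ✓
The only Zone value with inconsistent Type is Zone=Z91.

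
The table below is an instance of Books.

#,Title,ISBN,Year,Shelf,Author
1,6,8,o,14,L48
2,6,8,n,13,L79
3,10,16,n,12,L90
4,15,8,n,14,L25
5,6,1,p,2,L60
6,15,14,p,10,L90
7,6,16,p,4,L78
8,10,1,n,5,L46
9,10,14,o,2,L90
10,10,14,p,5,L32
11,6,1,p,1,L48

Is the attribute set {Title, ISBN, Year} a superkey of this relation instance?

Rows 5 and 11 have the same {Title, ISBN, Year} value (Title=6, ISBN=1, Year=p) but are distinct tuples, so {Title, ISBN, Year} does not determine every attribute — not a superkey.

No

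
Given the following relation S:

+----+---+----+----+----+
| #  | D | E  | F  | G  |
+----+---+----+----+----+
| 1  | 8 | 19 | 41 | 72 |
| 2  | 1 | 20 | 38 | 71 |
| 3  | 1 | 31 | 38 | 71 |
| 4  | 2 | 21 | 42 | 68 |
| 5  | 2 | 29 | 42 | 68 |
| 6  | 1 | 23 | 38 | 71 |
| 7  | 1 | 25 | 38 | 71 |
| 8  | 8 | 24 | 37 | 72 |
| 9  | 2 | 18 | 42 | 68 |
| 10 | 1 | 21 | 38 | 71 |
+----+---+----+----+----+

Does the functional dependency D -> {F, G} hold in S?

No

D=8: rows 1, 8 → {F,G} takes values {(41, 72), (37, 72)} — violation
D=1: rows 2, 3, 6, 7, 10 → {F,G} = (38, 71), (38, 71), (38, 71), (38, 71), (38, 71) ✓
D=2: rows 4, 5, 9 → {F,G} = (42, 68), (42, 68), (42, 68) ✓
Two rows agree on D but differ on {F, G}, so D -> {F, G} does not hold.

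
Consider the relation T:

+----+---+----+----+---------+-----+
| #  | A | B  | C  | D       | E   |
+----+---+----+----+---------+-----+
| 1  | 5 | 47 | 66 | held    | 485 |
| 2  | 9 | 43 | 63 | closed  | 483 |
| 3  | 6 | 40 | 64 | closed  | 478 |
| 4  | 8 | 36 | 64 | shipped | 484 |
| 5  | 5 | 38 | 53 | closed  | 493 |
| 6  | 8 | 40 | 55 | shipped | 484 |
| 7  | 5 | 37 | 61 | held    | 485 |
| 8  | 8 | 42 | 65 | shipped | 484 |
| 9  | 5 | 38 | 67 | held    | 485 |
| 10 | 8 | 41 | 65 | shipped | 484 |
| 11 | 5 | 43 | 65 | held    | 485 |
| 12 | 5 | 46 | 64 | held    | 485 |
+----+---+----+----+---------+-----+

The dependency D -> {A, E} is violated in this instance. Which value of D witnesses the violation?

closed

D=held: rows 1, 7, 9, 11, 12 → {A,E} = (5, 485), (5, 485), (5, 485), (5, 485), (5, 485) ✓
D=closed: rows 2, 3, 5 → {A,E} takes values {(9, 483), (6, 478), (5, 493)} — violation
D=shipped: rows 4, 6, 8, 10 → {A,E} = (8, 484), (8, 484), (8, 484), (8, 484) ✓
The only D value with inconsistent RHS is D=closed.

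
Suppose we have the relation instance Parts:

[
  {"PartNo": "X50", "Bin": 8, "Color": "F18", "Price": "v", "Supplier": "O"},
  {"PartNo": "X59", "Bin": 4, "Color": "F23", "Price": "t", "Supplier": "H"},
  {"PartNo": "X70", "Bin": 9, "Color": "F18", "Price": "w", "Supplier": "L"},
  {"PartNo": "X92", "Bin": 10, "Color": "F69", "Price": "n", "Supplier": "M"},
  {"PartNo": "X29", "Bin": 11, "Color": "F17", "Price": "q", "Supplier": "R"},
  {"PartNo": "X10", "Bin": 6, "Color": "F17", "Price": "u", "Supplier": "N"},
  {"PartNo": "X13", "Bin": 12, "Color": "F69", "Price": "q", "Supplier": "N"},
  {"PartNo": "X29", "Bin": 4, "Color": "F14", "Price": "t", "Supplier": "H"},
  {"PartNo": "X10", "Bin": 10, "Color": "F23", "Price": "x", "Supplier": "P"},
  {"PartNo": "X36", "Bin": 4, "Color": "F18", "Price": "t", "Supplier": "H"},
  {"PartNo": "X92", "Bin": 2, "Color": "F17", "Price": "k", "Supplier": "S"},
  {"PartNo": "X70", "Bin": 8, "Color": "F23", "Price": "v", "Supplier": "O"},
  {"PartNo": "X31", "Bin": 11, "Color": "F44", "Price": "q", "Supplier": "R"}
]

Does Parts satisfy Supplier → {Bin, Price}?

No

Supplier=O: 2 rows → {Bin,Price} = (8, v), (8, v) ✓
Supplier=H: 3 rows → {Bin,Price} = (4, t), (4, t), (4, t) ✓
Supplier=L: 1 row → {Bin,Price} = (9, w) ✓
Supplier=M: 1 row → {Bin,Price} = (10, n) ✓
Supplier=R: 2 rows → {Bin,Price} = (11, q), (11, q) ✓
Supplier=N: 2 rows → {Bin,Price} takes values {(6, u), (12, q)} — violation
Supplier=P: 1 row → {Bin,Price} = (10, x) ✓
Supplier=S: 1 row → {Bin,Price} = (2, k) ✓
Two rows agree on Supplier but differ on {Bin, Price}, so Supplier → {Bin, Price} does not hold.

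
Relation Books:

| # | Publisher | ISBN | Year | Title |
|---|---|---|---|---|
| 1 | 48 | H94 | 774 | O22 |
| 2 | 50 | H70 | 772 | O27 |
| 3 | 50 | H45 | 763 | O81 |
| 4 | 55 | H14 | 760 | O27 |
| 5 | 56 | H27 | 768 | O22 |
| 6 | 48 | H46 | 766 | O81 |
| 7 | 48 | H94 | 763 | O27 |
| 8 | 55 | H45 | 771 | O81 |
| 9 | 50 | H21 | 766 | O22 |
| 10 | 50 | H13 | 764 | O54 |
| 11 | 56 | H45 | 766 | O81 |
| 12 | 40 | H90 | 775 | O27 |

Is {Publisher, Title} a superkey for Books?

All 12 rows have distinct {Publisher, Title} values, so {Publisher, Title} → (all attributes) holds and {Publisher, Title} is a superkey.

Yes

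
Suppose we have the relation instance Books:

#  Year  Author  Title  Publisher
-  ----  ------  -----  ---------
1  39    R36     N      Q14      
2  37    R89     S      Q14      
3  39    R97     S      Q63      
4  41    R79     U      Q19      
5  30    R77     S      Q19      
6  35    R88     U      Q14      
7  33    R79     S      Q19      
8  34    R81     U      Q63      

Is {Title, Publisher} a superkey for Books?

Rows 5 and 7 have the same {Title, Publisher} value (Title=S, Publisher=Q19) but are distinct tuples, so {Title, Publisher} does not determine every attribute — not a superkey.

No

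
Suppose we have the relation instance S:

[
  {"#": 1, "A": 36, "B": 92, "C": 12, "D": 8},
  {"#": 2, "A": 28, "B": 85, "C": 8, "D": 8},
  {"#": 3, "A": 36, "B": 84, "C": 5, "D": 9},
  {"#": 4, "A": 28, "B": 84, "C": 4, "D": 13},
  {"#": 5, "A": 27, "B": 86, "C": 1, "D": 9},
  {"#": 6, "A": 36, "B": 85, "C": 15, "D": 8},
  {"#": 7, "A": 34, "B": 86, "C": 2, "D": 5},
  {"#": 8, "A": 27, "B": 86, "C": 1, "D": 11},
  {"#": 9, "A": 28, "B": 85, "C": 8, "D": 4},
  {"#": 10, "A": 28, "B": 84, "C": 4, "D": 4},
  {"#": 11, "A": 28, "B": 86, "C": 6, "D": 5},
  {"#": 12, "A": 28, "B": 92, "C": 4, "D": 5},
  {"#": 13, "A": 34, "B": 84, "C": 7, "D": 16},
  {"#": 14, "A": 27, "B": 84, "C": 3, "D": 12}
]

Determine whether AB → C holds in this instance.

(A=36, B=92): row 1 → C = 12 ✓
(A=28, B=85): rows 2, 9 → C = 8, 8 ✓
(A=36, B=84): row 3 → C = 5 ✓
(A=28, B=84): rows 4, 10 → C = 4, 4 ✓
(A=27, B=86): rows 5, 8 → C = 1, 1 ✓
(A=36, B=85): row 6 → C = 15 ✓
(A=34, B=86): row 7 → C = 2 ✓
(A=28, B=86): row 11 → C = 6 ✓
(A=28, B=92): row 12 → C = 4 ✓
(A=34, B=84): row 13 → C = 7 ✓
(A=27, B=84): row 14 → C = 3 ✓
Every AB value is associated with a single C value, so AB → C holds.

Yes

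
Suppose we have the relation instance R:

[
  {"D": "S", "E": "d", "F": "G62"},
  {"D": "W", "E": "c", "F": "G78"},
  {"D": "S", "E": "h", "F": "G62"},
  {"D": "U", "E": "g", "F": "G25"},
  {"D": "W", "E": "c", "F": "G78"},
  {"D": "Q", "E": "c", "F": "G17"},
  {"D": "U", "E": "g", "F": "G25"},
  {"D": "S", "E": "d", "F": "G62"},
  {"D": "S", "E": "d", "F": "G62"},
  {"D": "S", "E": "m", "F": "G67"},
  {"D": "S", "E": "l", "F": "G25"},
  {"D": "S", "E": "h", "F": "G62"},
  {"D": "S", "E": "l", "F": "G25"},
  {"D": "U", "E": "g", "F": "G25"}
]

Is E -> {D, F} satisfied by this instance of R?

E=d: 3 rows → {D,F} = (S, G62), (S, G62), (S, G62) ✓
E=c: 3 rows → {D,F} takes values {(W, G78), (Q, G17)} — violation
E=h: 2 rows → {D,F} = (S, G62), (S, G62) ✓
E=g: 3 rows → {D,F} = (U, G25), (U, G25), (U, G25) ✓
E=m: 1 row → {D,F} = (S, G67) ✓
E=l: 2 rows → {D,F} = (S, G25), (S, G25) ✓
Two rows agree on E but differ on {D, F}, so E -> {D, F} does not hold.

No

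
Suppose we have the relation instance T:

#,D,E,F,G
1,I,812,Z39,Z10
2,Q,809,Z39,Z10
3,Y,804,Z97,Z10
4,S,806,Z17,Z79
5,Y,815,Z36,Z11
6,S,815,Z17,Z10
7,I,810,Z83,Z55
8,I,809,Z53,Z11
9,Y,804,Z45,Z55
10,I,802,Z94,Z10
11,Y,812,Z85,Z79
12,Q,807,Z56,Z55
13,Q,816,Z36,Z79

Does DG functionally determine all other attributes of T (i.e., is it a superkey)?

Rows 1 and 10 have the same DG value (D=I, G=Z10) but are distinct tuples, so DG does not determine every attribute — not a superkey.

No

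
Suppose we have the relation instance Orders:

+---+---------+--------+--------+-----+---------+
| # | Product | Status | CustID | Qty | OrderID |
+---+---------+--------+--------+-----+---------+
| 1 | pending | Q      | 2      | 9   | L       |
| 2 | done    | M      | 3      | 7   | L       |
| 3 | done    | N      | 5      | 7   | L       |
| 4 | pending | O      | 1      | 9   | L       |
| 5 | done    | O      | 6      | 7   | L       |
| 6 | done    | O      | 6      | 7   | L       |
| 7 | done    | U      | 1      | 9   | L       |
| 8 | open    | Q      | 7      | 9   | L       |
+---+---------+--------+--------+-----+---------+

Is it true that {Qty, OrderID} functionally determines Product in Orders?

No

(Qty=9, OrderID=L): rows 1, 4, 7, 8 → Product takes values {pending, done, open} — violation
(Qty=7, OrderID=L): rows 2, 3, 5, 6 → Product = done, done, done, done ✓
Two rows agree on {Qty, OrderID} but differ on Product, so {Qty, OrderID} → Product does not hold.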